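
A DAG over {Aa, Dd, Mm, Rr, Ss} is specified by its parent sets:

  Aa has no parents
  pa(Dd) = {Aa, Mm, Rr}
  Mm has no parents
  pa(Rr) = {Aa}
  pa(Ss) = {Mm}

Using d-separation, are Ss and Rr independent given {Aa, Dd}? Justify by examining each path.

Enumerating the 2 paths from Ss to Rr and testing each for blocking by {Aa, Dd}:
  1. Ss ← Mm → Dd ← Rr — Mm:fork[open]; Dd:collider[open] ⇒ active
  2. Ss ← Mm → Dd ← Aa → Rr — Mm:fork[open]; Dd:collider[open]; Aa:fork[blocks] ⇒ blocked
At least one path is unblocked, so d-separation fails.

No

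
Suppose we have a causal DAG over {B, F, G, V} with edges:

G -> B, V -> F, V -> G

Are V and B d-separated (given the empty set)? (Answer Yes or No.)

The only undirected path from V to B is:
  1. V → G → B — G:chain[open] ⇒ active
Since the path V → G → B is active, V and B are not d-separated given ∅.

No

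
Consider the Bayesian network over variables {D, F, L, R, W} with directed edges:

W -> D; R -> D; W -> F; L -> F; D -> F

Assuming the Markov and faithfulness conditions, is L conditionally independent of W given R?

2 paths connect L and W; each must be blocked for d-separation to hold:
Path 1: L → F ← W
  F is a collider here and neither F nor any of its descendants is conditioned on, so the collider stays closed — the path is blocked at F.
Path 2: L → F ← D ← W
  F is a collider here and neither F nor any of its descendants is conditioned on, so the collider stays closed — the path is blocked at F.
All paths are blocked; L ⊥ W | {R} holds.

Yes — L and W are d-separated given {R}.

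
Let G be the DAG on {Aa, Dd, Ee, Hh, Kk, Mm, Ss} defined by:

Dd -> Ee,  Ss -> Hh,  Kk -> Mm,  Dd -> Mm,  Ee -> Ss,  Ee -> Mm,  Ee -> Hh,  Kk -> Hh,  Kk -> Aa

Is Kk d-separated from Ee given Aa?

We examine all 4 paths between Kk and Ee:
Path 1: Kk → Hh ← Ee
  Hh is a collider here and neither Hh nor any of its descendants is conditioned on, so the collider stays closed — the path is blocked at Hh.
Path 2: Kk → Hh ← Ss ← Ee
  Hh is a collider here and neither Hh nor any of its descendants is conditioned on, so the collider stays closed — the path is blocked at Hh.
Path 3: Kk → Mm ← Ee
  Mm is a collider here and neither Mm nor any of its descendants is conditioned on, so the collider stays closed — the path is blocked at Mm.
Path 4: Kk → Mm ← Dd → Ee
  Mm is a collider here and neither Mm nor any of its descendants is conditioned on, so the collider stays closed — the path is blocked at Mm.
Since every path is blocked, d-separation holds.

Yes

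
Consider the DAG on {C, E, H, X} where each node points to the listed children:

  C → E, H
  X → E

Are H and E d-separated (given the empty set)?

No

Only one path connects H and E:
Path 1: H ← C → E
  C is a fork and C is not conditioned on — no node blocks this path, so it is active.
Since the path H ← C → E is active, H and E are not d-separated given ∅.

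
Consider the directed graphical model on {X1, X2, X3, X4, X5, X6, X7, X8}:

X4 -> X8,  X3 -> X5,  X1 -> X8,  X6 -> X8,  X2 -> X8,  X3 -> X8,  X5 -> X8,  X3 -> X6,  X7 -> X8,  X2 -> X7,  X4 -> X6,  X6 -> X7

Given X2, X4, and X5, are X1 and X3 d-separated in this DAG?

Yes

Enumerating the 6 paths from X1 to X3 and testing each for blocking by {X2, X4, X5}:
Path 1: X1 → X8 ← X6 ← X3
  X8 is a collider here and neither X8 nor any of its descendants is conditioned on, so the collider stays closed — the path is blocked at X8.
Path 2: X1 → X8 ← X4 → X6 ← X3
  X8 is a collider here and neither X8 nor any of its descendants is conditioned on, so the collider stays closed — the path is blocked at X8.
Path 3: X1 → X8 ← X3
  X8 is a collider here and neither X8 nor any of its descendants is conditioned on, so the collider stays closed — the path is blocked at X8.
Path 4: X1 → X8 ← X2 → X7 ← X6 ← X3
  X8 is a collider here and neither X8 nor any of its descendants is conditioned on, so the collider stays closed — the path is blocked at X8.
Path 5: X1 → X8 ← X7 ← X6 ← X3
  X8 is a collider here and neither X8 nor any of its descendants is conditioned on, so the collider stays closed — the path is blocked at X8.
Path 6: X1 → X8 ← X5 ← X3
  X8 is a collider here and neither X8 nor any of its descendants is conditioned on, so the collider stays closed — the path is blocked at X8.
Every path is blocked, so X1 and X3 are d-separated given {X2, X4, X5}.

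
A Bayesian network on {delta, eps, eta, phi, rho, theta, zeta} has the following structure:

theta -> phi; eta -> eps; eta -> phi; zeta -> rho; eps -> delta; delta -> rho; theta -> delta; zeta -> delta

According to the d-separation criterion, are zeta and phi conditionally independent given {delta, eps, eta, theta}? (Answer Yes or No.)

Yes

4 paths connect zeta and phi; each must be blocked for d-separation to hold:
  1. zeta → delta ← theta → phi — delta:collider[open]; theta:fork[blocks] ⇒ blocked
  2. zeta → delta ← eps ← eta → phi — delta:collider[open]; eps:chain[blocks]; eta:fork[blocks] ⇒ blocked
  3. zeta → rho ← delta ← theta → phi — rho:collider[blocks]; delta:chain[blocks]; theta:fork[blocks] ⇒ blocked
  4. zeta → rho ← delta ← eps ← eta → phi — rho:collider[blocks]; delta:chain[blocks]; eps:chain[blocks]; eta:fork[blocks] ⇒ blocked
Since every path is blocked, d-separation holds.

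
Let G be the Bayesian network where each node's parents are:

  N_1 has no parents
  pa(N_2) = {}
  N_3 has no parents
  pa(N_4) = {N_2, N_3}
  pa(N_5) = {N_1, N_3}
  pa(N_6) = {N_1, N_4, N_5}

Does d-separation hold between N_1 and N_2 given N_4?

Yes — N_1 and N_2 are d-separated given {N_4}.

4 paths connect N_1 and N_2; each must be blocked for d-separation to hold:
  1. N_1 → N_6 ← N_4 ← N_2 — N_6:collider[blocks]; N_4:chain[blocks] ⇒ blocked
  2. N_1 → N_6 ← N_5 ← N_3 → N_4 ← N_2 — N_6:collider[blocks]; N_5:chain[open]; N_3:fork[open]; N_4:collider[open] ⇒ blocked
  3. N_1 → N_5 ← N_3 → N_4 ← N_2 — N_5:collider[blocks]; N_3:fork[open]; N_4:collider[open] ⇒ blocked
  4. N_1 → N_5 → N_6 ← N_4 ← N_2 — N_5:chain[open]; N_6:collider[blocks]; N_4:chain[blocks] ⇒ blocked
Since every path is blocked, d-separation holds.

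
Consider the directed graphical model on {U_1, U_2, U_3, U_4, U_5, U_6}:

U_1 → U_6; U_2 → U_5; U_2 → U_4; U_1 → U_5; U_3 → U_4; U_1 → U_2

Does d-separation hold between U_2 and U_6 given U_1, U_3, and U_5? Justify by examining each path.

2 paths connect U_2 and U_6; each must be blocked for d-separation to hold:
  1. U_2 ← U_1 → U_6 — U_1:fork[blocks] ⇒ blocked
  2. U_2 → U_5 ← U_1 → U_6 — U_5:collider[open]; U_1:fork[blocks] ⇒ blocked
Every path is blocked, so U_2 and U_6 are d-separated given {U_1, U_3, U_5}.

Yes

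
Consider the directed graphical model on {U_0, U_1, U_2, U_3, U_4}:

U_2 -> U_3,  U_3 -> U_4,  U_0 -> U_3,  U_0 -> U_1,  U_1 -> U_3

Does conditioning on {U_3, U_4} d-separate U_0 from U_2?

Enumerating the 2 paths from U_0 to U_2 and testing each for blocking by {U_3, U_4}:
Path 1: U_0 → U_1 → U_3 ← U_2
  U_1 is a chain and U_1 is not conditioned on; U_3 is a collider and U_3 is conditioned on, which opens it — no node blocks this path, so it is active.
Path 2: U_0 → U_3 ← U_2
  U_3 is a collider and U_3 is conditioned on, which opens it — no node blocks this path, so it is active.
Because an active path exists, U_0 and U_2 are not d-separated.

No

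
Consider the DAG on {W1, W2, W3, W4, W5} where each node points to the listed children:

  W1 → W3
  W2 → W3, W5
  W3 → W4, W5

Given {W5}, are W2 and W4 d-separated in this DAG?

2 paths connect W2 and W4; each must be blocked for d-separation to hold:
  1. W2 → W3 → W4 — W3:chain[open] ⇒ active
  2. W2 → W5 ← W3 → W4 — W5:collider[open]; W3:fork[open] ⇒ active
At least one path is unblocked, so d-separation fails.

No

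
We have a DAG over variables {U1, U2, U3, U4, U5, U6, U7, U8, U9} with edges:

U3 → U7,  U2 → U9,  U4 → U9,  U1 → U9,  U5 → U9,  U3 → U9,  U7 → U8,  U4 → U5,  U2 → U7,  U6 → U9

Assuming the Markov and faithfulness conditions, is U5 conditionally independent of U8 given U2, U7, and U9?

There are 4 undirected paths between U5 and U8; checking each against the conditioning set {U2, U7, U9}:
Path 1: U5 → U9 ← U2 → U7 → U8
  U2 is a fork here and U2 is conditioned on, so the path is blocked at U2.
Path 2: U5 → U9 ← U3 → U7 → U8
  U7 is a chain here and U7 is conditioned on, so the path is blocked at U7.
Path 3: U5 ← U4 → U9 ← U2 → U7 → U8
  U2 is a fork here and U2 is conditioned on, so the path is blocked at U2.
Path 4: U5 ← U4 → U9 ← U3 → U7 → U8
  U7 is a chain here and U7 is conditioned on, so the path is blocked at U7.
All paths are blocked; U5 ⊥ U8 | {U2, U7, U9} holds.

Yes — U5 and U8 are d-separated given {U2, U7, U9}.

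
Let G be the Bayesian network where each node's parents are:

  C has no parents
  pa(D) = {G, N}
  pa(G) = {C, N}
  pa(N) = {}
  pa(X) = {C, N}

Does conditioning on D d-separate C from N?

No

3 paths connect C and N; each must be blocked for d-separation to hold:
Path 1: C → G → D ← N
  G is a chain and G is not conditioned on; D is a collider and D is conditioned on, which opens it — no node blocks this path, so it is active.
Path 2: C → G ← N
  G is a collider and its descendant D is conditioned on, which opens it — no node blocks this path, so it is active.
Path 3: C → X ← N
  X is a collider here and neither X nor any of its descendants is conditioned on, so the collider stays closed — the path is blocked at X.
At least one path is unblocked, so d-separation fails.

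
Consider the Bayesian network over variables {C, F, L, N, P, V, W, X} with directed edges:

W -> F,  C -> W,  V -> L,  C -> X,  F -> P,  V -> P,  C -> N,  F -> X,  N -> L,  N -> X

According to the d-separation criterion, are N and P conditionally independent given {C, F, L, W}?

No

5 paths connect N and P; each must be blocked for d-separation to hold:
Path 1: N ← C → W → F → P
  C is a fork here and C is conditioned on, so the path is blocked at C.
Path 2: N ← C → X ← F → P
  C is a fork here and C is conditioned on, so the path is blocked at C.
Path 3: N → L ← V → P
  L is a collider and L is conditioned on, which opens it; V is a fork and V is not conditioned on — no node blocks this path, so it is active.
Path 4: N → X ← C → W → F → P
  X is a collider here and neither X nor any of its descendants is conditioned on, so the collider stays closed — the path is blocked at X.
Path 5: N → X ← F → P
  X is a collider here and neither X nor any of its descendants is conditioned on, so the collider stays closed — the path is blocked at X.
Because an active path exists, N and P are not d-separated.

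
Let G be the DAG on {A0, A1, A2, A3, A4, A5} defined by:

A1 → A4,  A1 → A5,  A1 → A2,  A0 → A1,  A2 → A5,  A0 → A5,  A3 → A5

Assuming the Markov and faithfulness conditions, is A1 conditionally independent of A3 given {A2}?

Yes — A1 and A3 are d-separated given {A2}.

We examine all 3 paths between A1 and A3:
Path 1: A1 → A5 ← A3
  A5 is a collider here and neither A5 nor any of its descendants is conditioned on, so the collider stays closed — the path is blocked at A5.
Path 2: A1 ← A0 → A5 ← A3
  A5 is a collider here and neither A5 nor any of its descendants is conditioned on, so the collider stays closed — the path is blocked at A5.
Path 3: A1 → A2 → A5 ← A3
  A2 is a chain here and A2 is conditioned on, so the path is blocked at A2.
Every path is blocked, so A1 and A3 are d-separated given {A2}.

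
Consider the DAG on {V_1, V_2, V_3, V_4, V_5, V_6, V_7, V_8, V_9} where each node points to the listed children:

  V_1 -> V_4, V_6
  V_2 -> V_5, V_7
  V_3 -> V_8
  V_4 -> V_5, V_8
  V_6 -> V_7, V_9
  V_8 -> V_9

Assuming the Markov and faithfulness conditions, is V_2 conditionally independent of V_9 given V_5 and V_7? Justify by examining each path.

4 paths connect V_2 and V_9; each must be blocked for d-separation to hold:
Path 1: V_2 → V_7 ← V_6 → V_9
  V_7 is a collider and V_7 is conditioned on, which opens it; V_6 is a fork and V_6 is not conditioned on — no node blocks this path, so it is active.
Path 2: V_2 → V_7 ← V_6 ← V_1 → V_4 → V_8 → V_9
  V_7 is a collider and V_7 is conditioned on, which opens it; V_6 is a chain and V_6 is not conditioned on; V_1 is a fork and V_1 is not conditioned on; V_4 is a chain and V_4 is not conditioned on; V_8 is a chain and V_8 is not conditioned on — no node blocks this path, so it is active.
Path 3: V_2 → V_5 ← V_4 → V_8 → V_9
  V_5 is a collider and V_5 is conditioned on, which opens it; V_4 is a fork and V_4 is not conditioned on; V_8 is a chain and V_8 is not conditioned on — no node blocks this path, so it is active.
Path 4: V_2 → V_5 ← V_4 ← V_1 → V_6 → V_9
  V_5 is a collider and V_5 is conditioned on, which opens it; V_4 is a chain and V_4 is not conditioned on; V_1 is a fork and V_1 is not conditioned on; V_6 is a chain and V_6 is not conditioned on — no node blocks this path, so it is active.
At least one path is unblocked, so d-separation fails.

No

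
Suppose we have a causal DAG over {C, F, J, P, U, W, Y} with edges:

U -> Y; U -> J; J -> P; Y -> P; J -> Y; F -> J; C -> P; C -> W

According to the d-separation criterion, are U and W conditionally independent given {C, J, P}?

Yes

4 paths connect U and W; each must be blocked for d-separation to hold:
Path 1: U → J → P ← C → W
  J is a chain here and J is conditioned on, so the path is blocked at J.
Path 2: U → J → Y → P ← C → W
  J is a chain here and J is conditioned on, so the path is blocked at J.
Path 3: U → Y → P ← C → W
  C is a fork here and C is conditioned on, so the path is blocked at C.
Path 4: U → Y ← J → P ← C → W
  J is a fork here and J is conditioned on, so the path is blocked at J.
All paths are blocked; U ⊥ W | {C, J, P} holds.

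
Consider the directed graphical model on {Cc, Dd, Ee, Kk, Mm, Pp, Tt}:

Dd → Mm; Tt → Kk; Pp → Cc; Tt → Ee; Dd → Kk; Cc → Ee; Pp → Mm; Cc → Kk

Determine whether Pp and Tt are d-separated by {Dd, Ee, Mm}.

4 paths connect Pp and Tt; each must be blocked for d-separation to hold:
Path 1: Pp → Cc → Kk ← Tt
  Kk is a collider here and neither Kk nor any of its descendants is conditioned on, so the collider stays closed — the path is blocked at Kk.
Path 2: Pp → Cc → Ee ← Tt
  Cc is a chain and Cc is not conditioned on; Ee is a collider and Ee is conditioned on, which opens it — no node blocks this path, so it is active.
Path 3: Pp → Mm ← Dd → Kk ← Cc → Ee ← Tt
  Dd is a fork here and Dd is conditioned on, so the path is blocked at Dd.
Path 4: Pp → Mm ← Dd → Kk ← Tt
  Dd is a fork here and Dd is conditioned on, so the path is blocked at Dd.
Since the path Pp → Cc → Ee ← Tt is active, Pp and Tt are not d-separated given {Dd, Ee, Mm}.

No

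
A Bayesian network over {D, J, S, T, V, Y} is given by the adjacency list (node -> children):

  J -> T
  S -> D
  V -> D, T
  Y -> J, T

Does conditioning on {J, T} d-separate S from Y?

We examine all 2 paths between S and Y:
Path 1: S → D ← V → T ← J ← Y
  D is a collider here and neither D nor any of its descendants is conditioned on, so the collider stays closed — the path is blocked at D.
Path 2: S → D ← V → T ← Y
  D is a collider here and neither D nor any of its descendants is conditioned on, so the collider stays closed — the path is blocked at D.
Every path is blocked, so S and Y are d-separated given {J, T}.

Yes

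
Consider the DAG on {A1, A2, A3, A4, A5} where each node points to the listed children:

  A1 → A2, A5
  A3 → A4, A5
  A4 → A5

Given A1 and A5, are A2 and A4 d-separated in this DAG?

2 paths connect A2 and A4; each must be blocked for d-separation to hold:
Path 1: A2 ← A1 → A5 ← A4
  A1 is a fork here and A1 is conditioned on, so the path is blocked at A1.
Path 2: A2 ← A1 → A5 ← A3 → A4
  A1 is a fork here and A1 is conditioned on, so the path is blocked at A1.
All paths are blocked; A2 ⊥ A4 | {A1, A5} holds.

Yes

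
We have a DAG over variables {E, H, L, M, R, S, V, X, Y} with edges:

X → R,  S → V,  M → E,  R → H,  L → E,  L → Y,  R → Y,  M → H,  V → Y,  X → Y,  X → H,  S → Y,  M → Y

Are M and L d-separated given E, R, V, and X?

No

We examine all 6 paths between M and L:
Path 1: M → H ← X → Y ← L
  H is a collider here and neither H nor any of its descendants is conditioned on, so the collider stays closed — the path is blocked at H.
Path 2: M → H ← X → R → Y ← L
  H is a collider here and neither H nor any of its descendants is conditioned on, so the collider stays closed — the path is blocked at H.
Path 3: M → H ← R → Y ← L
  H is a collider here and neither H nor any of its descendants is conditioned on, so the collider stays closed — the path is blocked at H.
Path 4: M → H ← R ← X → Y ← L
  H is a collider here and neither H nor any of its descendants is conditioned on, so the collider stays closed — the path is blocked at H.
Path 5: M → E ← L
  E is a collider and E is conditioned on, which opens it — no node blocks this path, so it is active.
Path 6: M → Y ← L
  Y is a collider here and neither Y nor any of its descendants is conditioned on, so the collider stays closed — the path is blocked at Y.
Because an active path exists, M and L are not d-separated.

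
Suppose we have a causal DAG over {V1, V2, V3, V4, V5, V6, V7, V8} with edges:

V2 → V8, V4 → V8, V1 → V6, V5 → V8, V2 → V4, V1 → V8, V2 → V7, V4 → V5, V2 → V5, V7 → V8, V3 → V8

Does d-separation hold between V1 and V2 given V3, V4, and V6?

6 paths connect V1 and V2; each must be blocked for d-separation to hold:
  1. V1 → V8 ← V2 — V8:collider[blocks] ⇒ blocked
  2. V1 → V8 ← V7 ← V2 — V8:collider[blocks]; V7:chain[open] ⇒ blocked
  3. V1 → V8 ← V5 ← V2 — V8:collider[blocks]; V5:chain[open] ⇒ blocked
  4. V1 → V8 ← V5 ← V4 ← V2 — V8:collider[blocks]; V5:chain[open]; V4:chain[blocks] ⇒ blocked
  5. V1 → V8 ← V4 ← V2 — V8:collider[blocks]; V4:chain[blocks] ⇒ blocked
  6. V1 → V8 ← V4 → V5 ← V2 — V8:collider[blocks]; V4:fork[blocks]; V5:collider[blocks] ⇒ blocked
Since every path is blocked, d-separation holds.

Yes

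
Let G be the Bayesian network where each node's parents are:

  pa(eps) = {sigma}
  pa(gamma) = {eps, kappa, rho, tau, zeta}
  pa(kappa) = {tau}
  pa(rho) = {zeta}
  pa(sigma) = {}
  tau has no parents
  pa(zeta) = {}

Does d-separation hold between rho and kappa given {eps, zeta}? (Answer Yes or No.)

Yes

We examine all 4 paths between rho and kappa:
Path 1: rho → gamma ← kappa
  gamma is a collider here and neither gamma nor any of its descendants is conditioned on, so the collider stays closed — the path is blocked at gamma.
Path 2: rho → gamma ← tau → kappa
  gamma is a collider here and neither gamma nor any of its descendants is conditioned on, so the collider stays closed — the path is blocked at gamma.
Path 3: rho ← zeta → gamma ← kappa
  zeta is a fork here and zeta is conditioned on, so the path is blocked at zeta.
Path 4: rho ← zeta → gamma ← tau → kappa
  zeta is a fork here and zeta is conditioned on, so the path is blocked at zeta.
All paths are blocked; rho ⊥ kappa | {eps, zeta} holds.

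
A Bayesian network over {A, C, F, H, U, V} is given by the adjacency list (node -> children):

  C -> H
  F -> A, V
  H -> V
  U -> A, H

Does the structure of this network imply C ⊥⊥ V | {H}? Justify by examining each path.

We examine all 2 paths between C and V:
  1. C → H → V — H:chain[blocks] ⇒ blocked
  2. C → H ← U → A ← F → V — H:collider[open]; U:fork[open]; A:collider[blocks]; F:fork[open] ⇒ blocked
Since every path is blocked, d-separation holds.

Yes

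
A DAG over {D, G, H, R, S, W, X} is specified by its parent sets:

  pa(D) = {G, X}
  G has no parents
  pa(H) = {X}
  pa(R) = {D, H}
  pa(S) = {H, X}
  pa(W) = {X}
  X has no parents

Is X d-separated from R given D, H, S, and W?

Yes — X and R are d-separated given {D, H, S, W}.

Enumerating the 3 paths from X to R and testing each for blocking by {D, H, S, W}:
  1. X → D → R — D:chain[blocks] ⇒ blocked
  2. X → H → R — H:chain[blocks] ⇒ blocked
  3. X → S ← H → R — S:collider[open]; H:fork[blocks] ⇒ blocked
All paths are blocked; X ⊥ R | {D, H, S, W} holds.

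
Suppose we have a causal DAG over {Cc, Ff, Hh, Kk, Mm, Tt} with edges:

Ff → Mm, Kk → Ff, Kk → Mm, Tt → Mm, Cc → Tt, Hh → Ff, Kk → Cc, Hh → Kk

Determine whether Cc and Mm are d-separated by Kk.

No

We examine all 4 paths between Cc and Mm:
  1. Cc → Tt → Mm — Tt:chain[open] ⇒ active
  2. Cc ← Kk → Mm — Kk:fork[blocks] ⇒ blocked
  3. Cc ← Kk ← Hh → Ff → Mm — Kk:chain[blocks]; Hh:fork[open]; Ff:chain[open] ⇒ blocked
  4. Cc ← Kk → Ff → Mm — Kk:fork[blocks]; Ff:chain[open] ⇒ blocked
Since the path Cc → Tt → Mm is active, Cc and Mm are not d-separated given {Kk}.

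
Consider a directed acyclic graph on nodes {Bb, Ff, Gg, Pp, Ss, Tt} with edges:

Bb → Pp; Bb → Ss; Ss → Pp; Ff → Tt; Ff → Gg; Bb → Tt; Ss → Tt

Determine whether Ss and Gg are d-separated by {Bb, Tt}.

Enumerating the 3 paths from Ss to Gg and testing each for blocking by {Bb, Tt}:
Path 1: Ss → Pp ← Bb → Tt ← Ff → Gg
  Pp is a collider here and neither Pp nor any of its descendants is conditioned on, so the collider stays closed — the path is blocked at Pp.
Path 2: Ss → Tt ← Ff → Gg
  Tt is a collider and Tt is conditioned on, which opens it; Ff is a fork and Ff is not conditioned on — no node blocks this path, so it is active.
Path 3: Ss ← Bb → Tt ← Ff → Gg
  Bb is a fork here and Bb is conditioned on, so the path is blocked at Bb.
Because an active path exists, Ss and Gg are not d-separated.

No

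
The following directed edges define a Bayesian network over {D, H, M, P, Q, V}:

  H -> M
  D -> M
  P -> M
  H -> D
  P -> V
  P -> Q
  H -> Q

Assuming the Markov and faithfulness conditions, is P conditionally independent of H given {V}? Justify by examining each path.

We examine all 3 paths between P and H:
Path 1: P → M ← D ← H
  M is a collider here and neither M nor any of its descendants is conditioned on, so the collider stays closed — the path is blocked at M.
Path 2: P → M ← H
  M is a collider here and neither M nor any of its descendants is conditioned on, so the collider stays closed — the path is blocked at M.
Path 3: P → Q ← H
  Q is a collider here and neither Q nor any of its descendants is conditioned on, so the collider stays closed — the path is blocked at Q.
Every path is blocked, so P and H are d-separated given {V}.

Yes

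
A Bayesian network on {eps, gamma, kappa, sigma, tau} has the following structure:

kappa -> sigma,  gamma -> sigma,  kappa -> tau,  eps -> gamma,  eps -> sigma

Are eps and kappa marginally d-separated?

There are 2 undirected paths between eps and kappa; checking each against the conditioning set ∅:
  1. eps → gamma → sigma ← kappa — gamma:chain[open]; sigma:collider[blocks] ⇒ blocked
  2. eps → sigma ← kappa — sigma:collider[blocks] ⇒ blocked
Since every path is blocked, d-separation holds.

Yes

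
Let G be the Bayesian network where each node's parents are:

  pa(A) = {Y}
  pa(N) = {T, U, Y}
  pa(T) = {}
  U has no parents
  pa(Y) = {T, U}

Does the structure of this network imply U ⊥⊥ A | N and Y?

There are 3 undirected paths between U and A; checking each against the conditioning set {N, Y}:
  1. U → N ← Y → A — N:collider[open]; Y:fork[blocks] ⇒ blocked
  2. U → N ← T → Y → A — N:collider[open]; T:fork[open]; Y:chain[blocks] ⇒ blocked
  3. U → Y → A — Y:chain[blocks] ⇒ blocked
Since every path is blocked, d-separation holds.

Yes — U and A are d-separated given {N, Y}.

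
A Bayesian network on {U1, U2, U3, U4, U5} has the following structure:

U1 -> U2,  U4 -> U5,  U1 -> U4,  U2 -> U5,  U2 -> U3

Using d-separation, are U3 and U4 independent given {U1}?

Yes — U3 and U4 are d-separated given {U1}.

There are 2 undirected paths between U3 and U4; checking each against the conditioning set {U1}:
  1. U3 ← U2 → U5 ← U4 — U2:fork[open]; U5:collider[blocks] ⇒ blocked
  2. U3 ← U2 ← U1 → U4 — U2:chain[open]; U1:fork[blocks] ⇒ blocked
All paths are blocked; U3 ⊥ U4 | {U1} holds.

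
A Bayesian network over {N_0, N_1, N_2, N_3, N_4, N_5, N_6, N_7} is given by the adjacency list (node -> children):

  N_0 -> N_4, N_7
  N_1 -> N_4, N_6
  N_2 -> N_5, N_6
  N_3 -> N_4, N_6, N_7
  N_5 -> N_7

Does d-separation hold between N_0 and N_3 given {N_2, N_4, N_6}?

No

6 paths connect N_0 and N_3; each must be blocked for d-separation to hold:
Path 1: N_0 → N_4 ← N_1 → N_6 ← N_3
  N_4 is a collider and N_4 is conditioned on, which opens it; N_1 is a fork and N_1 is not conditioned on; N_6 is a collider and N_6 is conditioned on, which opens it — no node blocks this path, so it is active.
Path 2: N_0 → N_4 ← N_1 → N_6 ← N_2 → N_5 → N_7 ← N_3
  N_2 is a fork here and N_2 is conditioned on, so the path is blocked at N_2.
Path 3: N_0 → N_4 ← N_3
  N_4 is a collider and N_4 is conditioned on, which opens it — no node blocks this path, so it is active.
Path 4: N_0 → N_7 ← N_5 ← N_2 → N_6 ← N_1 → N_4 ← N_3
  N_7 is a collider here and neither N_7 nor any of its descendants is conditioned on, so the collider stays closed — the path is blocked at N_7.
Path 5: N_0 → N_7 ← N_5 ← N_2 → N_6 ← N_3
  N_7 is a collider here and neither N_7 nor any of its descendants is conditioned on, so the collider stays closed — the path is blocked at N_7.
Path 6: N_0 → N_7 ← N_3
  N_7 is a collider here and neither N_7 nor any of its descendants is conditioned on, so the collider stays closed — the path is blocked at N_7.
Since the path N_0 → N_4 ← N_1 → N_6 ← N_3 is active, N_0 and N_3 are not d-separated given {N_2, N_4, N_6}.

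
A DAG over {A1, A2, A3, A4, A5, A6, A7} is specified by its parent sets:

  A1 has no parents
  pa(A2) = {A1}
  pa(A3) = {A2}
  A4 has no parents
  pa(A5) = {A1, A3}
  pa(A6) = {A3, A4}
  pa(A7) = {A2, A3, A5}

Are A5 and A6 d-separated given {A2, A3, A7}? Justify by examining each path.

Yes — A5 and A6 are d-separated given {A2, A3, A7}.

There are 5 undirected paths between A5 and A6; checking each against the conditioning set {A2, A3, A7}:
Path 1: A5 ← A1 → A2 → A7 ← A3 → A6
  A2 is a chain here and A2 is conditioned on, so the path is blocked at A2.
Path 2: A5 ← A1 → A2 → A3 → A6
  A2 is a chain here and A2 is conditioned on, so the path is blocked at A2.
Path 3: A5 → A7 ← A2 → A3 → A6
  A2 is a fork here and A2 is conditioned on, so the path is blocked at A2.
Path 4: A5 → A7 ← A3 → A6
  A3 is a fork here and A3 is conditioned on, so the path is blocked at A3.
Path 5: A5 ← A3 → A6
  A3 is a fork here and A3 is conditioned on, so the path is blocked at A3.
Every path is blocked, so A5 and A6 are d-separated given {A2, A3, A7}.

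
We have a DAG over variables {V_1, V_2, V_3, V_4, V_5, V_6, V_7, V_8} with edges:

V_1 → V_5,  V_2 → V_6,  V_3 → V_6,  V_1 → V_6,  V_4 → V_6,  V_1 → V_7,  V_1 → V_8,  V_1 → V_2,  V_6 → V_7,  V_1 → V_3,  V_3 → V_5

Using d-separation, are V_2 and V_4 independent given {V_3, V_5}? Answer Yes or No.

Yes

We examine all 5 paths between V_2 and V_4:
Path 1: V_2 → V_6 ← V_4
  V_6 is a collider here and neither V_6 nor any of its descendants is conditioned on, so the collider stays closed — the path is blocked at V_6.
Path 2: V_2 ← V_1 → V_6 ← V_4
  V_6 is a collider here and neither V_6 nor any of its descendants is conditioned on, so the collider stays closed — the path is blocked at V_6.
Path 3: V_2 ← V_1 → V_7 ← V_6 ← V_4
  V_7 is a collider here and neither V_7 nor any of its descendants is conditioned on, so the collider stays closed — the path is blocked at V_7.
Path 4: V_2 ← V_1 → V_5 ← V_3 → V_6 ← V_4
  V_3 is a fork here and V_3 is conditioned on, so the path is blocked at V_3.
Path 5: V_2 ← V_1 → V_3 → V_6 ← V_4
  V_3 is a chain here and V_3 is conditioned on, so the path is blocked at V_3.
Since every path is blocked, d-separation holds.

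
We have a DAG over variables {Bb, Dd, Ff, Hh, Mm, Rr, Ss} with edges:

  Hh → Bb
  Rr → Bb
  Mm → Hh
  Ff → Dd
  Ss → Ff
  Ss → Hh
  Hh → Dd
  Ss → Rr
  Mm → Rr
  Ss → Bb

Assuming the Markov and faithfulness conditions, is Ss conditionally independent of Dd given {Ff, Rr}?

There are 6 undirected paths between Ss and Dd; checking each against the conditioning set {Ff, Rr}:
Path 1: Ss → Hh → Dd
  Hh is a chain and Hh is not conditioned on — no node blocks this path, so it is active.
Path 2: Ss → Rr → Bb ← Hh → Dd
  Rr is a chain here and Rr is conditioned on, so the path is blocked at Rr.
Path 3: Ss → Rr ← Mm → Hh → Dd
  Rr is a collider and Rr is conditioned on, which opens it; Mm is a fork and Mm is not conditioned on; Hh is a chain and Hh is not conditioned on — no node blocks this path, so it is active.
Path 4: Ss → Bb ← Hh → Dd
  Bb is a collider here and neither Bb nor any of its descendants is conditioned on, so the collider stays closed — the path is blocked at Bb.
Path 5: Ss → Bb ← Rr ← Mm → Hh → Dd
  Bb is a collider here and neither Bb nor any of its descendants is conditioned on, so the collider stays closed — the path is blocked at Bb.
Path 6: Ss → Ff → Dd
  Ff is a chain here and Ff is conditioned on, so the path is blocked at Ff.
At least one path is unblocked, so d-separation fails.

No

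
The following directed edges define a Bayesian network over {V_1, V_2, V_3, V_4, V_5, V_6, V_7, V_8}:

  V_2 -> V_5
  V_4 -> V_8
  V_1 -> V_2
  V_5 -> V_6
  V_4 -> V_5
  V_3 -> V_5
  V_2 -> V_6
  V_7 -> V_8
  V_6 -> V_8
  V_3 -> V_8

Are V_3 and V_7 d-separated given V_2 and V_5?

Yes

There are 4 undirected paths between V_3 and V_7; checking each against the conditioning set {V_2, V_5}:
  1. V_3 → V_5 ← V_2 → V_6 → V_8 ← V_7 — V_5:collider[open]; V_2:fork[blocks]; V_6:chain[open]; V_8:collider[blocks] ⇒ blocked
  2. V_3 → V_5 → V_6 → V_8 ← V_7 — V_5:chain[blocks]; V_6:chain[open]; V_8:collider[blocks] ⇒ blocked
  3. V_3 → V_5 ← V_4 → V_8 ← V_7 — V_5:collider[open]; V_4:fork[open]; V_8:collider[blocks] ⇒ blocked
  4. V_3 → V_8 ← V_7 — V_8:collider[blocks] ⇒ blocked
Since every path is blocked, d-separation holds.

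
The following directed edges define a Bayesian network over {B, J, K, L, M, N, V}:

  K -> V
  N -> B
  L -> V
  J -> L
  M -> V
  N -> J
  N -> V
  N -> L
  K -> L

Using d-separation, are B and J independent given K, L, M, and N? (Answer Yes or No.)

Enumerating the 4 paths from B to J and testing each for blocking by {K, L, M, N}:
Path 1: B ← N → L ← J
  N is a fork here and N is conditioned on, so the path is blocked at N.
Path 2: B ← N → J
  N is a fork here and N is conditioned on, so the path is blocked at N.
Path 3: B ← N → V ← L ← J
  N is a fork here and N is conditioned on, so the path is blocked at N.
Path 4: B ← N → V ← K → L ← J
  N is a fork here and N is conditioned on, so the path is blocked at N.
Since every path is blocked, d-separation holds.

Yes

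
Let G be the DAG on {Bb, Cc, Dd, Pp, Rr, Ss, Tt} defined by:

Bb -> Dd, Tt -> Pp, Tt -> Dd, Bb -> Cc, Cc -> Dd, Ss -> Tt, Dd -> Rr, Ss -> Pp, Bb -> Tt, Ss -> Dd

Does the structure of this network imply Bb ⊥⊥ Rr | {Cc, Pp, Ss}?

There are 5 undirected paths between Bb and Rr; checking each against the conditioning set {Cc, Pp, Ss}:
  1. Bb → Cc → Dd → Rr — Cc:chain[blocks]; Dd:chain[open] ⇒ blocked
  2. Bb → Dd → Rr — Dd:chain[open] ⇒ active
  3. Bb → Tt ← Ss → Dd → Rr — Tt:collider[open]; Ss:fork[blocks]; Dd:chain[open] ⇒ blocked
  4. Bb → Tt → Dd → Rr — Tt:chain[open]; Dd:chain[open] ⇒ active
  5. Bb → Tt → Pp ← Ss → Dd → Rr — Tt:chain[open]; Pp:collider[open]; Ss:fork[blocks]; Dd:chain[open] ⇒ blocked
At least one path is unblocked, so d-separation fails.

No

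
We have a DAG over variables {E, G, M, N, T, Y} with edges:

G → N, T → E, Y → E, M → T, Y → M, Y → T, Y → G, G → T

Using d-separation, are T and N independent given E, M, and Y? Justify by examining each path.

4 paths connect T and N; each must be blocked for d-separation to hold:
Path 1: T ← M ← Y → G → N
  M is a chain here and M is conditioned on, so the path is blocked at M.
Path 2: T → E ← Y → G → N
  Y is a fork here and Y is conditioned on, so the path is blocked at Y.
Path 3: T ← Y → G → N
  Y is a fork here and Y is conditioned on, so the path is blocked at Y.
Path 4: T ← G → N
  G is a fork and G is not conditioned on — no node blocks this path, so it is active.
Since the path T ← G → N is active, T and N are not d-separated given {E, M, Y}.

No — T and N are not d-separated given {E, M, Y}.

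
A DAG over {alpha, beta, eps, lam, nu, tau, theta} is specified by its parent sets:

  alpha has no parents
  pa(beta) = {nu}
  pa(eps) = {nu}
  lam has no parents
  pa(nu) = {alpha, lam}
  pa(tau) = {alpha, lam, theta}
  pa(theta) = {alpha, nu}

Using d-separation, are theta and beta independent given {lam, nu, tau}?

5 paths connect theta and beta; each must be blocked for d-separation to hold:
Path 1: theta ← alpha → tau ← lam → nu → beta
  lam is a fork here and lam is conditioned on, so the path is blocked at lam.
Path 2: theta ← alpha → nu → beta
  nu is a chain here and nu is conditioned on, so the path is blocked at nu.
Path 3: theta → tau ← alpha → nu → beta
  nu is a chain here and nu is conditioned on, so the path is blocked at nu.
Path 4: theta → tau ← lam → nu → beta
  lam is a fork here and lam is conditioned on, so the path is blocked at lam.
Path 5: theta ← nu → beta
  nu is a fork here and nu is conditioned on, so the path is blocked at nu.
All paths are blocked; theta ⊥ beta | {lam, nu, tau} holds.

Yes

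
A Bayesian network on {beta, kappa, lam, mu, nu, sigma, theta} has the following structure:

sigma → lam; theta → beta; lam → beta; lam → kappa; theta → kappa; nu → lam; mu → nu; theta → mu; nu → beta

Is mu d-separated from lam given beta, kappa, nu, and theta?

Yes

6 paths connect mu and lam; each must be blocked for d-separation to hold:
Path 1: mu ← theta → kappa ← lam
  theta is a fork here and theta is conditioned on, so the path is blocked at theta.
Path 2: mu ← theta → beta ← nu → lam
  theta is a fork here and theta is conditioned on, so the path is blocked at theta.
Path 3: mu ← theta → beta ← lam
  theta is a fork here and theta is conditioned on, so the path is blocked at theta.
Path 4: mu → nu → lam
  nu is a chain here and nu is conditioned on, so the path is blocked at nu.
Path 5: mu → nu → beta ← theta → kappa ← lam
  nu is a chain here and nu is conditioned on, so the path is blocked at nu.
Path 6: mu → nu → beta ← lam
  nu is a chain here and nu is conditioned on, so the path is blocked at nu.
Since every path is blocked, d-separation holds.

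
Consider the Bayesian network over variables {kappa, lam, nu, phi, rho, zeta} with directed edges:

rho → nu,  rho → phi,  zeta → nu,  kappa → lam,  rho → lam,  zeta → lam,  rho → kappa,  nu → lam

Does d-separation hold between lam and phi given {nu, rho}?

4 paths connect lam and phi; each must be blocked for d-separation to hold:
  1. lam ← rho → phi — rho:fork[blocks] ⇒ blocked
  2. lam ← nu ← rho → phi — nu:chain[blocks]; rho:fork[blocks] ⇒ blocked
  3. lam ← kappa ← rho → phi — kappa:chain[open]; rho:fork[blocks] ⇒ blocked
  4. lam ← zeta → nu ← rho → phi — zeta:fork[open]; nu:collider[open]; rho:fork[blocks] ⇒ blocked
Every path is blocked, so lam and phi are d-separated given {nu, rho}.

Yes — lam and phi are d-separated given {nu, rho}.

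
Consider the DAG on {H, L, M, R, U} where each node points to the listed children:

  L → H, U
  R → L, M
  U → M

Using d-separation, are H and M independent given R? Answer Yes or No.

No — H and M are not d-separated given {R}.

Enumerating the 2 paths from H to M and testing each for blocking by {R}:
Path 1: H ← L ← R → M
  R is a fork here and R is conditioned on, so the path is blocked at R.
Path 2: H ← L → U → M
  L is a fork and L is not conditioned on; U is a chain and U is not conditioned on — no node blocks this path, so it is active.
Since the path H ← L → U → M is active, H and M are not d-separated given {R}.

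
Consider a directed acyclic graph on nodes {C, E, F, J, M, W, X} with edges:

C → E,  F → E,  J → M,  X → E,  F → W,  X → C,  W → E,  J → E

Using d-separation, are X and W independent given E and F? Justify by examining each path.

There are 4 undirected paths between X and W; checking each against the conditioning set {E, F}:
Path 1: X → C → E ← W
  C is a chain and C is not conditioned on; E is a collider and E is conditioned on, which opens it — no node blocks this path, so it is active.
Path 2: X → C → E ← F → W
  F is a fork here and F is conditioned on, so the path is blocked at F.
Path 3: X → E ← W
  E is a collider and E is conditioned on, which opens it — no node blocks this path, so it is active.
Path 4: X → E ← F → W
  F is a fork here and F is conditioned on, so the path is blocked at F.
Because an active path exists, X and W are not d-separated.

No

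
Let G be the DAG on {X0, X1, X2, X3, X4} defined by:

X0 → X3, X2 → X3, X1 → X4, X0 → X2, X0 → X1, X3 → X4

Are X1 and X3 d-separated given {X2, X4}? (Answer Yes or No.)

Enumerating the 3 paths from X1 to X3 and testing each for blocking by {X2, X4}:
Path 1: X1 → X4 ← X3
  X4 is a collider and X4 is conditioned on, which opens it — no node blocks this path, so it is active.
Path 2: X1 ← X0 → X3
  X0 is a fork and X0 is not conditioned on — no node blocks this path, so it is active.
Path 3: X1 ← X0 → X2 → X3
  X2 is a chain here and X2 is conditioned on, so the path is blocked at X2.
At least one path is unblocked, so d-separation fails.

No — X1 and X3 are not d-separated given {X2, X4}.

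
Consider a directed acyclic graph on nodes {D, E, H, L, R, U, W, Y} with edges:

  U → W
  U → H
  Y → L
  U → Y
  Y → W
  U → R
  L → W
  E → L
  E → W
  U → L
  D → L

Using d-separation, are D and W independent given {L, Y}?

There are 6 undirected paths between D and W; checking each against the conditioning set {L, Y}:
Path 1: D → L ← E → W
  L is a collider and L is conditioned on, which opens it; E is a fork and E is not conditioned on — no node blocks this path, so it is active.
Path 2: D → L ← Y → W
  Y is a fork here and Y is conditioned on, so the path is blocked at Y.
Path 3: D → L ← Y ← U → W
  Y is a chain here and Y is conditioned on, so the path is blocked at Y.
Path 4: D → L → W
  L is a chain here and L is conditioned on, so the path is blocked at L.
Path 5: D → L ← U → Y → W
  Y is a chain here and Y is conditioned on, so the path is blocked at Y.
Path 6: D → L ← U → W
  L is a collider and L is conditioned on, which opens it; U is a fork and U is not conditioned on — no node blocks this path, so it is active.
At least one path is unblocked, so d-separation fails.

No — D and W are not d-separated given {L, Y}.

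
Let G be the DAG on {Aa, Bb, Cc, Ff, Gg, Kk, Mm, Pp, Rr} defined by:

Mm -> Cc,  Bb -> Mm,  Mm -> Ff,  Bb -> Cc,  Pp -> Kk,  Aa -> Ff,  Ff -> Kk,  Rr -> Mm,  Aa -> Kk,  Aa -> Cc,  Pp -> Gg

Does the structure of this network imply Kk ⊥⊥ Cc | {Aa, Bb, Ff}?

Yes

Enumerating the 6 paths from Kk to Cc and testing each for blocking by {Aa, Bb, Ff}:
Path 1: Kk ← Ff ← Mm ← Bb → Cc
  Ff is a chain here and Ff is conditioned on, so the path is blocked at Ff.
Path 2: Kk ← Ff ← Mm → Cc
  Ff is a chain here and Ff is conditioned on, so the path is blocked at Ff.
Path 3: Kk ← Ff ← Aa → Cc
  Ff is a chain here and Ff is conditioned on, so the path is blocked at Ff.
Path 4: Kk ← Aa → Cc
  Aa is a fork here and Aa is conditioned on, so the path is blocked at Aa.
Path 5: Kk ← Aa → Ff ← Mm ← Bb → Cc
  Aa is a fork here and Aa is conditioned on, so the path is blocked at Aa.
Path 6: Kk ← Aa → Ff ← Mm → Cc
  Aa is a fork here and Aa is conditioned on, so the path is blocked at Aa.
Since every path is blocked, d-separation holds.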